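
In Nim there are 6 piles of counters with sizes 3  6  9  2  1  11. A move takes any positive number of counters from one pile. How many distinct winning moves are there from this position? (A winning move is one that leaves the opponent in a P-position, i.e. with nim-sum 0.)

Nim-sum: 3 XOR 6 XOR 9 XOR 2 XOR 1 XOR 11 = 4.
The overall nim-sum is X = 4. A pile of size p has a winning move iff p XOR X < p (reduce it to p XOR X).
  3: 3 XOR 4 = 7 ≥ 3 — no move.
  6: 6 XOR 4 = 2 < 6 — winning move (to 2).
  9: 9 XOR 4 = 13 ≥ 9 — no move.
  2: 2 XOR 4 = 6 ≥ 2 — no move.
  1: 1 XOR 4 = 5 ≥ 1 — no move.
  11: 11 XOR 4 = 15 ≥ 11 — no move.
That gives 1 winning move.

1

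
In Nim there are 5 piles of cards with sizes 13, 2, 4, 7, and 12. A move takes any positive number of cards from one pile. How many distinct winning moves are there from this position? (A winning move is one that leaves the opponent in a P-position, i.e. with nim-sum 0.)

Nim-sum: 13 XOR 2 XOR 4 XOR 7 XOR 12 = 0.
The nim-sum is already 0, so every move leaves a nonzero nim-sum — there are no winning moves.

0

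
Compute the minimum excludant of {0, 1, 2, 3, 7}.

4

The values 0, 1, 2, 3 are all present; 4 is the first non-negative integer missing from the set.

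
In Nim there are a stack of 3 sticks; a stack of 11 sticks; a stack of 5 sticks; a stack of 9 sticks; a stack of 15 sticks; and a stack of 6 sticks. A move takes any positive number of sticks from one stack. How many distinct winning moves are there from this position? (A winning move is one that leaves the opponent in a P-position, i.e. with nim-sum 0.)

In binary:
  0011  (3)
  1011  (11)
  0101  (5)
  1001  (9)
  1111  (15)
  0110  (6)
  ----
  1101  (13)
The overall nim-sum is X = 13. A stack of size p has a winning move iff p XOR X < p (reduce it to p XOR X).
  3: 3 XOR 13 = 14 ≥ 3 — no move.
  11: 11 XOR 13 = 6 < 11 — winning move (to 6).
  5: 5 XOR 13 = 8 ≥ 5 — no move.
  9: 9 XOR 13 = 4 < 9 — winning move (to 4).
  15: 15 XOR 13 = 2 < 15 — winning move (to 2).
  6: 6 XOR 13 = 11 ≥ 6 — no move.
That gives 3 winning moves.

3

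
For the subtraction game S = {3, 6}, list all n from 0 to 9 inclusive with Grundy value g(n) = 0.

0, 1, 2, 9

Compute g(0), g(1), … for moves {3, 6}:
g(0) = mex{} = 0
g(1) = mex{} = 0
g(2) = mex{} = 0
g(3) = mex{0} = 1
g(4) = mex{0} = 1
g(5) = mex{0} = 1
g(6) = mex{0,1} = 2
g(7) = mex{0,1} = 2
g(8) = mex{0,1} = 2
g(9) = mex{1,2} = 0
The P-positions (g = 0) in 0..9 are 0, 1, 2, 9.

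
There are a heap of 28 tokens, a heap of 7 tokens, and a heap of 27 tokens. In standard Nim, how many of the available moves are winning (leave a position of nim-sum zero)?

0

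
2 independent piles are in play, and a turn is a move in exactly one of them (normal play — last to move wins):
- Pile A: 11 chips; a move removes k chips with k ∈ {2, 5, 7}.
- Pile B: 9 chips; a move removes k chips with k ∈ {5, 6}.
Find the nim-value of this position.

For pile A, compute g(0), g(1), … with moves {2, 5, 7}:
k:     0  1  2  3  4  5  6  7  8  9 10 11
g(k):  0  0  1  1  0  2  1  3  2  2  0  3
So g(11) = 3.
For pile B, compute g(0), g(1), … with moves {5, 6}:
k:     0  1  2  3  4  5  6  7  8  9
g(k):  0  0  0  0  0  1  1  1  1  1
So g(9) = 1.
By the Sprague-Grundy theorem, the Grundy value of a sum of independent games is the XOR of the component values.
Combined value = 3 ⊕ 1 = 2.

2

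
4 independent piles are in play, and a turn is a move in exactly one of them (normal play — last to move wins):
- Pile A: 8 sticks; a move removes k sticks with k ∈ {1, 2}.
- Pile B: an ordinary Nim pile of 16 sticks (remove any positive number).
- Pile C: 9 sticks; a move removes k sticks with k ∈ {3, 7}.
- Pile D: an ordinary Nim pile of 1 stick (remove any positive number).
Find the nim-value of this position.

18

For pile A, compute g(0), g(1), … with moves {1, 2}:
k:     0  1  2  3  4  5  6  7  8
g(k):  0  1  2  0  1  2  0  1  2
So g(8) = 2.
Pile B is a plain Nim pile of size 16, so its Grundy value is 16.
Grundy values for pile C (subtraction set {3, 7}):
k:     0  1  2  3  4  5  6  7  8  9
g(k):  0  0  0  1  1  1  0  2  2  1
So g(9) = 1.
Pile D is a plain Nim pile of size 1, so its Grundy value is 1.
The value of a disjunctive sum is the nim-sum of the parts.
Combined value = 2 XOR 16 XOR 1 XOR 1 = 18.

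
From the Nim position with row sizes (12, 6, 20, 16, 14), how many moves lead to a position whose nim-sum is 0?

0

Nim-sum: 12 ⊕ 6 ⊕ 20 ⊕ 16 ⊕ 14 = 0.
The nim-sum is already 0, so every move leaves a nonzero nim-sum — there are no winning moves.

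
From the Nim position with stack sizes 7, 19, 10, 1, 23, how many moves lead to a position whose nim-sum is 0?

1

Compute the nim-sum pairwise:
7 XOR 19 = 20
20 XOR 10 = 30
30 XOR 1 = 31
31 XOR 23 = 8
The overall nim-sum is X = 8. A stack of size p has a winning move iff p XOR X < p (reduce it to p XOR X).
  7: 7 XOR 8 = 15 ≥ 7 — no move.
  19: 19 XOR 8 = 27 ≥ 19 — no move.
  10: 10 XOR 8 = 2 < 10 — winning move (to 2).
  1: 1 XOR 8 = 9 ≥ 1 — no move.
  23: 23 XOR 8 = 31 ≥ 23 — no move.
That gives 1 winning move.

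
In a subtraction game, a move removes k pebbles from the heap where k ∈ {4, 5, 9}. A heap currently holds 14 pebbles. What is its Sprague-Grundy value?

Grundy values for subtraction set {4, 5, 9}:
k:     0  1  2  3  4  5  6  7  8  9 10 11 12 13 14
g(k):  0  0  0  0  1  1  1  1  2  2  2  2  3  0  0
So g(14) = 0.

0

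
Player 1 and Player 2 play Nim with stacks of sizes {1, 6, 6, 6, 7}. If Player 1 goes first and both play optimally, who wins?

Nim-sum: 1 ^ 6 ^ 6 ^ 6 ^ 7 = 0.
The nim-sum is 0, so this is a P-position: the player to move is in a losing position under optimal play; Player 1 is about to move from it and so loses — Player 2 wins.

Player 2 wins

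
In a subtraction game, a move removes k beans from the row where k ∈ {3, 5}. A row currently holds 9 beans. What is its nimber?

0

Compute g(0), g(1), … for moves {3, 5}:
k:     0  1  2  3  4  5  6  7  8  9
g(k):  0  0  0  1  1  1  2  2  0  0
So g(9) = 0.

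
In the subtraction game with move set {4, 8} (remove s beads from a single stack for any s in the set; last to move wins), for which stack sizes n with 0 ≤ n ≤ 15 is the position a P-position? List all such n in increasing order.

0, 1, 2, 3, 12, 13, 14, 15

Build the Grundy sequence with g(k) = mex{g(k−s) : s ∈ {4, 8}, s ≤ k}:
k:     0  1  2  3  4  5  6  7  8  9 10 11 12 13 14 15
g(k):  0  0  0  0  1  1  1  1  2  2  2  2  0  0  0  0
The P-positions (g = 0) in 0..15 are 0, 1, 2, 3, 12, 13, 14, 15.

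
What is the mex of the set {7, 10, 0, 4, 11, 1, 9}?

2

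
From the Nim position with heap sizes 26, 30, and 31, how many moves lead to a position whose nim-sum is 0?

In binary:
  11010  (26)
  11110  (30)
  11111  (31)
  -----
  11011  (27)
The overall nim-sum is X = 27. A heap of size p has a winning move iff p XOR X < p (reduce it to p XOR X).
  26: 26 XOR 27 = 1 < 26 — winning move (to 1).
  30: 30 XOR 27 = 5 < 30 — winning move (to 5).
  31: 31 XOR 27 = 4 < 31 — winning move (to 4).
That gives 3 winning moves.

3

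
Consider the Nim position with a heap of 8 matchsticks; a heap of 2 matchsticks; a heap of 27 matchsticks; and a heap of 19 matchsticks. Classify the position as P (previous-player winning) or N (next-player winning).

Write each in binary and XOR column by column:
  01000  (8)
  00010  (2)
  11011  (27)
  10011  (19)
  -----
  00010  (2)
The nim-sum is 2 ≠ 0, so this is an N-position: the player to move can win.

N-position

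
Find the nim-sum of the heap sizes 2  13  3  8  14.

Nim-sum: 2 ⊕ 13 ⊕ 3 ⊕ 8 ⊕ 14 = 10.

10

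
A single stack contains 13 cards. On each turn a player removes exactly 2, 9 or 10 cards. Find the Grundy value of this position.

2

Build the Grundy sequence with g(k) = mex{g(k−s) : s ∈ {2, 9, 10}, s ≤ k}:
k:     0  1  2  3  4  5  6  7  8  9 10 11 12 13
g(k):  0  0  1  1  0  0  1  1  0  2  1  3  0  2
So g(13) = 2.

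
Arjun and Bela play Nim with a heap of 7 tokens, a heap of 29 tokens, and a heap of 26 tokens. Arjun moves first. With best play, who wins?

Bitwise XOR of the heap sizes:
  00111  (7)
  11101  (29)
  11010  (26)
  -----
  00000  (0)
The nim-sum is 0, so this is a P-position: the player to move is in a losing position under optimal play; Arjun is about to move from it and so loses — Bela wins.

Bela wins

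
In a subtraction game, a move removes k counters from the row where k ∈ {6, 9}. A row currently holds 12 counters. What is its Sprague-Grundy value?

2

Compute g(0), g(1), … for moves {6, 9}:
k:     0  1  2  3  4  5  6  7  8  9 10 11 12
g(k):  0  0  0  0  0  0  1  1  1  1  1  1  2
So g(12) = 2.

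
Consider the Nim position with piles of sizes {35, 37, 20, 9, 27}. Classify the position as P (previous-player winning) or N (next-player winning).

Nim-sum: 35 ^ 37 ^ 20 ^ 9 ^ 27 = 0.
The nim-sum is 0, so this is a P-position: the player to move is in a losing position under optimal play.

P-position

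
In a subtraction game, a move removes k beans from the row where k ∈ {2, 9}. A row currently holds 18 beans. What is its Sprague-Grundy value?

1

Build the Grundy sequence with g(k) = mex{g(k−s) : s ∈ {2, 9}, s ≤ k}:
k:     0  1  2  3  4  5  6  7  8  9 10 11 12 13 14 15 16 17 18
g(k):  0  0  1  1  0  0  1  1  0  2  1  0  0  1  1  0  0  1  1
So g(18) = 1.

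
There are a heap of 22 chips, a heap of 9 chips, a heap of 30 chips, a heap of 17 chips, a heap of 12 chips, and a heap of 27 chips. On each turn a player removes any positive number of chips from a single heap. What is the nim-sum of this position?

7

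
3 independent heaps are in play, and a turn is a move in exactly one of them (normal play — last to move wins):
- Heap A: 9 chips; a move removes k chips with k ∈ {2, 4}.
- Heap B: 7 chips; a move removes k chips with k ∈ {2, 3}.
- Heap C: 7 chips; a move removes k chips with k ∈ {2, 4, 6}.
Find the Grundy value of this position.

For heap A, compute g(0), g(1), … with moves {2, 4}:
k:     0  1  2  3  4  5  6  7  8  9
g(k):  0  0  1  1  2  2  0  0  1  1
So g(9) = 1.
Build the Grundy sequence for heap B with g(k) = mex{g(k−s) : s ∈ {2, 3}, s ≤ k}:
k:     0  1  2  3  4  5  6  7
g(k):  0  0  1  1  2  0  0  1
So g(7) = 1.
Grundy values for heap C (subtraction set {2, 4, 6}):
k:     0  1  2  3  4  5  6  7
g(k):  0  0  1  1  2  2  3  3
So g(7) = 3.
The value of a disjunctive sum is the nim-sum of the parts.
Combined value = 1 ⊕ 1 ⊕ 3 = 3.

3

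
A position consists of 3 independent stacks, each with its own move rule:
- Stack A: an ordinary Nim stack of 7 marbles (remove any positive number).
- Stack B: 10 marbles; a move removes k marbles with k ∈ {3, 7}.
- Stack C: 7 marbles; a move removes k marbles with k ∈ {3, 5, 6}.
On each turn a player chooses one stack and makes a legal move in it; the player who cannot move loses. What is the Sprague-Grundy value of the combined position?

5

Stack A is a plain Nim stack of size 7, so its Grundy value is 7.
Grundy values for stack B (subtraction set {3, 7}):
k:     0  1  2  3  4  5  6  7  8  9 10
g(k):  0  0  0  1  1  1  0  2  2  1  0
So g(10) = 0.
Grundy values for stack C (subtraction set {3, 5, 6}):
k:     0  1  2  3  4  5  6  7
g(k):  0  0  0  1  1  1  2  2
So g(7) = 2.
The value of a disjunctive sum is the nim-sum of the parts.
Combined value = 7 ⊕ 0 ⊕ 2 = 5.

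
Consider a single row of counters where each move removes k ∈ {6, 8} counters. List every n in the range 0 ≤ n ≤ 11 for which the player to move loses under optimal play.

Compute g(0), g(1), … for moves {6, 8}:
g(0) = mex{} = 0
g(1) = mex{} = 0
g(2) = mex{} = 0
g(3) = mex{} = 0
g(4) = mex{} = 0
g(5) = mex{} = 0
g(6) = mex{0} = 1
g(7) = mex{0} = 1
g(8) = mex{0} = 1
g(9) = mex{0} = 1
g(10) = mex{0} = 1
g(11) = mex{0} = 1
The P-positions (g = 0) in 0..11 are 0, 1, 2, 3, 4, 5.

0, 1, 2, 3, 4, 5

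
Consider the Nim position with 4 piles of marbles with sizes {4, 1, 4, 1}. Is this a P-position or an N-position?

Nim-sum: 4 XOR 1 XOR 4 XOR 1 = 0.
The nim-sum is 0, so this is a P-position: the player to move is in a losing position under optimal play.

P-position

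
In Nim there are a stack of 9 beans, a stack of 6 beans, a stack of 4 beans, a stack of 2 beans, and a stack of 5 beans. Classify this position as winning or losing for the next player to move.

Winning position

Bitwise XOR of the heap sizes:
  1001  (9)
  0110  (6)
  0100  (4)
  0010  (2)
  0101  (5)
  ----
  1100  (12)
The nim-sum is 12 ≠ 0, so this is an N-position: the player to move can win.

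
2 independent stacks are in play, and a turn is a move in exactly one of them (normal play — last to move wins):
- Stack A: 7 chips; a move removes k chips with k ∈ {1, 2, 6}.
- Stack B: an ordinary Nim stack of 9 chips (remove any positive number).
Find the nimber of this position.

9

For stack A, compute g(0), g(1), … with moves {1, 2, 6}:
k:     0  1  2  3  4  5  6  7
g(k):  0  1  2  0  1  2  3  0
So g(7) = 0.
Stack B is a plain Nim stack of size 9, so its Grundy value is 9.
The value of a disjunctive sum is the nim-sum of the parts.
Combined value = 0 ⊕ 9 = 9.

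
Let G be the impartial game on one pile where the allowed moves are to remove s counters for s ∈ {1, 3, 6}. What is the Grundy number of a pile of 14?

1

Build the Grundy sequence with g(k) = mex{g(k−s) : s ∈ {1, 3, 6}, s ≤ k}:
g(0) = mex{} = 0
g(1) = mex{0} = 1
g(2) = mex{1} = 0
g(3) = mex{0} = 1
g(4) = mex{1} = 0
g(5) = mex{0} = 1
g(6) = mex{0,1} = 2
g(7) = mex{0,1,2} = 3
g(8) = mex{0,1,3} = 2
g(9) = mex{1,2} = 0
g(10) = mex{0,3} = 1
g(11) = mex{1,2} = 0
g(12) = mex{0,2} = 1
g(13) = mex{1,3} = 0
g(14) = mex{0,2} = 1
So g(14) = 1.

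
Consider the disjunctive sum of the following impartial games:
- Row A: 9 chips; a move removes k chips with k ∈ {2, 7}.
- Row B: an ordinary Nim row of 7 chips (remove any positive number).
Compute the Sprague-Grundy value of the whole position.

7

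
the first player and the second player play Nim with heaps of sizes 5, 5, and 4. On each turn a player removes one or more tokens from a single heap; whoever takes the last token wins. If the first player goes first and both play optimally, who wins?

the first player wins

Nim-sum: 5 XOR 5 XOR 4 = 4.
The nim-sum is 4 ≠ 0, so this is an N-position: the player to move can win; the first player has a winning move.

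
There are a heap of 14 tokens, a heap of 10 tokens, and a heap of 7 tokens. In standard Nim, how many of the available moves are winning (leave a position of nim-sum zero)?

3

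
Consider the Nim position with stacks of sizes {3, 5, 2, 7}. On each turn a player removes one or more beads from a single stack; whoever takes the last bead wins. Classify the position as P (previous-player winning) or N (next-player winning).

N-position

Compute the nim-sum pairwise:
3 ^ 5 = 6
6 ^ 2 = 4
4 ^ 7 = 3
The nim-sum is 3 ≠ 0, so this is an N-position: the player to move can win.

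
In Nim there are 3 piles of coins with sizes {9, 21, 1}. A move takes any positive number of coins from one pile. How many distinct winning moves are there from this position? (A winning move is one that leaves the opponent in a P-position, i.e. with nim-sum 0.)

1

Nim-sum: 9 ^ 21 ^ 1 = 29.
The overall nim-sum is X = 29. A pile of size p has a winning move iff p XOR X < p (reduce it to p XOR X).
  9: 9 XOR 29 = 20 ≥ 9 — no move.
  21: 21 XOR 29 = 8 < 21 — winning move (to 8).
  1: 1 XOR 29 = 28 ≥ 1 — no move.
That gives 1 winning move.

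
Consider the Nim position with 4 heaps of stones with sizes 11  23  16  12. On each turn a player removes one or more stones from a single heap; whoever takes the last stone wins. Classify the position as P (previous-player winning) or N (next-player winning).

P-position

Compute the nim-sum pairwise:
11 XOR 23 = 28
28 XOR 16 = 12
12 XOR 12 = 0
The nim-sum is 0, so this is a P-position: the player to move is in a losing position under optimal play.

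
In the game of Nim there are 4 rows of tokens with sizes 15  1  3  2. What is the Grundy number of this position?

15

Nim-sum: 15 XOR 1 XOR 3 XOR 2 = 15.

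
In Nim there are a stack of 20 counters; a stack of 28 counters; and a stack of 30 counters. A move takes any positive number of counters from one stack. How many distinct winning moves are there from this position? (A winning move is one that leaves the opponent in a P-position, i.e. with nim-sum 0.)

Nim-sum: 20 ⊕ 28 ⊕ 30 = 22.
The overall nim-sum is X = 22. A stack of size p has a winning move iff p XOR X < p (reduce it to p XOR X).
  20: 20 XOR 22 = 2 < 20 — winning move (to 2).
  28: 28 XOR 22 = 10 < 28 — winning move (to 10).
  30: 30 XOR 22 = 8 < 30 — winning move (to 8).
That gives 3 winning moves.

3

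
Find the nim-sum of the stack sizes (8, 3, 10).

1

Compute the nim-sum pairwise:
8 ^ 3 = 11
11 ^ 10 = 1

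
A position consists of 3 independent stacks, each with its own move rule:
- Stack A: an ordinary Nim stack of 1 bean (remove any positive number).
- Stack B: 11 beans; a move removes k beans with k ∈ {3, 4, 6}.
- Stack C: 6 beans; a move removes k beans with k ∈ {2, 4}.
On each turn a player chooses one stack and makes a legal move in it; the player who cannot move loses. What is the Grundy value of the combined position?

Stack A is a plain Nim stack of size 1, so its Grundy value is 1.
Build the Grundy sequence for stack B with g(k) = mex{g(k−s) : s ∈ {3, 4, 6}, s ≤ k}:
g(0) = mex{} = 0
g(1) = mex{} = 0
g(2) = mex{} = 0
g(3) = mex{0} = 1
g(4) = mex{0} = 1
g(5) = mex{0} = 1
g(6) = mex{0,1} = 2
g(7) = mex{0,1} = 2
g(8) = mex{0,1} = 2
g(9) = mex{1,2} = 0
g(10) = mex{1,2} = 0
g(11) = mex{1,2} = 0
So g(11) = 0.
Build the Grundy sequence for stack C with g(k) = mex{g(k−s) : s ∈ {2, 4}, s ≤ k}:
g(0) = mex{} = 0
g(1) = mex{} = 0
g(2) = mex{0} = 1
g(3) = mex{0} = 1
g(4) = mex{0,1} = 2
g(5) = mex{0,1} = 2
g(6) = mex{1,2} = 0
So g(6) = 0.
The value of a disjunctive sum is the nim-sum of the parts.
Combined value = 1 ⊕ 0 ⊕ 0 = 1.

1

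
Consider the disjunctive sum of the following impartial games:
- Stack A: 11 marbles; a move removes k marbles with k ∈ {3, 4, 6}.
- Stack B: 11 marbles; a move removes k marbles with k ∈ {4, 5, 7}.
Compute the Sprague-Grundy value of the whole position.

For stack A, compute g(0), g(1), … with moves {3, 4, 6}:
k:     0  1  2  3  4  5  6  7  8  9 10 11
g(k):  0  0  0  1  1  1  2  2  2  0  0  0
So g(11) = 0.
Build the Grundy sequence for stack B with g(k) = mex{g(k−s) : s ∈ {4, 5, 7}, s ≤ k}:
g(0) = mex{} = 0
g(1) = mex{} = 0
g(2) = mex{} = 0
g(3) = mex{} = 0
g(4) = mex{0} = 1
g(5) = mex{0} = 1
g(6) = mex{0} = 1
g(7) = mex{0} = 1
g(8) = mex{0,1} = 2
g(9) = mex{0,1} = 2
g(10) = mex{0,1} = 2
g(11) = mex{1} = 0
So g(11) = 0.
The value of a disjunctive sum is the nim-sum of the parts.
Combined value = 0 XOR 0 = 0.

0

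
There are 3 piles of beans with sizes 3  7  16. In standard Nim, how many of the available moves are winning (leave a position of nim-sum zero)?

Bitwise XOR of the heap sizes:
  00011  (3)
  00111  (7)
  10000  (16)
  -----
  10100  (20)
The overall nim-sum is X = 20. A pile of size p has a winning move iff p XOR X < p (reduce it to p XOR X).
  3: 3 XOR 20 = 23 ≥ 3 — no move.
  7: 7 XOR 20 = 19 ≥ 7 — no move.
  16: 16 XOR 20 = 4 < 16 — winning move (to 4).
That gives 1 winning move.

1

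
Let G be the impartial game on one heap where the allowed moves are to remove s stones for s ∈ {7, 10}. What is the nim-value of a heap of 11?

1

Compute g(0), g(1), … for moves {7, 10}:
k:     0  1  2  3  4  5  6  7  8  9 10 11
g(k):  0  0  0  0  0  0  0  1  1  1  1  1
So g(11) = 1.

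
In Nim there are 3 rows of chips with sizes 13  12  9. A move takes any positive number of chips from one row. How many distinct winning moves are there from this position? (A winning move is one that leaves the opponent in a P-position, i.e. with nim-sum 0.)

3

Nim-sum: 13 ^ 12 ^ 9 = 8.
The overall nim-sum is X = 8. A row of size p has a winning move iff p XOR X < p (reduce it to p XOR X).
  13: 13 XOR 8 = 5 < 13 — winning move (to 5).
  12: 12 XOR 8 = 4 < 12 — winning move (to 4).
  9: 9 XOR 8 = 1 < 9 — winning move (to 1).
That gives 3 winning moves.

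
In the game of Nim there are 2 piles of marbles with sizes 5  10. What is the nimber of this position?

15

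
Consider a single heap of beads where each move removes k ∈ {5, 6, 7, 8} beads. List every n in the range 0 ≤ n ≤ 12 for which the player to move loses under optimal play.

0, 1, 2, 3, 4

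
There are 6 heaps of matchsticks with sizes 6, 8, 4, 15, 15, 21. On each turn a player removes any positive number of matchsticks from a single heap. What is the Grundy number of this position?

31

Nim-sum: 6 ⊕ 8 ⊕ 4 ⊕ 15 ⊕ 15 ⊕ 21 = 31.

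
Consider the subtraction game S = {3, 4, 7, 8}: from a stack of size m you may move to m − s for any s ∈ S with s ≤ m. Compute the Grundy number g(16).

Build the Grundy sequence with g(k) = mex{g(k−s) : s ∈ {3, 4, 7, 8}, s ≤ k}:
k:     0  1  2  3  4  5  6  7  8  9 10 11 12 13 14 15 16
g(k):  0  0  0  1  1  1  2  2  2  3  3  0  0  0  1  1  1
So g(16) = 1.

1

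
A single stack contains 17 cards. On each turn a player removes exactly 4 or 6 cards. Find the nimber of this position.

1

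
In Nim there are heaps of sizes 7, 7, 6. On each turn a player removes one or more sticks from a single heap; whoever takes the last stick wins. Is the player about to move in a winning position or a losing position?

Winning position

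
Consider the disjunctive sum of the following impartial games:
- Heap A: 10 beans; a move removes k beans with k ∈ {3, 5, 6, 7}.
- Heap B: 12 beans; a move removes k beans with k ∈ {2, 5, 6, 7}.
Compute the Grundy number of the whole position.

0

Build the Grundy sequence for heap A with g(k) = mex{g(k−s) : s ∈ {3, 5, 6, 7}, s ≤ k}:
k:     0  1  2  3  4  5  6  7  8  9 10
g(k):  0  0  0  1  1  1  2  2  2  3  0
So g(10) = 0.
For heap B, compute g(0), g(1), … with moves {2, 5, 6, 7}:
k:     0  1  2  3  4  5  6  7  8  9 10 11 12
g(k):  0  0  1  1  0  2  1  3  2  2  3  3  0
So g(12) = 0.
By the Sprague-Grundy theorem, the Grundy value of a sum of independent games is the XOR of the component values.
Combined value = 0 ⊕ 0 = 0.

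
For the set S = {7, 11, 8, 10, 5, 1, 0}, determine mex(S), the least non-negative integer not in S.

2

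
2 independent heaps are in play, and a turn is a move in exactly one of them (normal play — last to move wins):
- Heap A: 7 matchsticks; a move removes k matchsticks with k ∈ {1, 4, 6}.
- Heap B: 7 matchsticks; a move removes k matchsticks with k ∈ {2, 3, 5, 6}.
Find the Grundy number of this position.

3

For heap A, compute g(0), g(1), … with moves {1, 4, 6}:
k:     0  1  2  3  4  5  6  7
g(k):  0  1  0  1  2  0  1  0
So g(7) = 0.
Grundy values for heap B (subtraction set {2, 3, 5, 6}):
k:     0  1  2  3  4  5  6  7
g(k):  0  0  1  1  2  2  3  3
So g(7) = 3.
The value of a disjunctive sum is the nim-sum of the parts.
Combined value = 0 ⊕ 3 = 3.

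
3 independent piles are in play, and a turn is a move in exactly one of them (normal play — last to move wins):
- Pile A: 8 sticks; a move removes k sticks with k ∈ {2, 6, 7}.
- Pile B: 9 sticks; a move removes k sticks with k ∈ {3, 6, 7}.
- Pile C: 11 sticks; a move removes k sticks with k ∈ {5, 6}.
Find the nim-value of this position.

For pile A, compute g(0), g(1), … with moves {2, 6, 7}:
g(0) = mex{} = 0
g(1) = mex{} = 0
g(2) = mex{0} = 1
g(3) = mex{0} = 1
g(4) = mex{1} = 0
g(5) = mex{1} = 0
g(6) = mex{0} = 1
g(7) = mex{0} = 1
g(8) = mex{0,1} = 2
So g(8) = 2.
For pile B, compute g(0), g(1), … with moves {3, 6, 7}:
k:     0  1  2  3  4  5  6  7  8  9
g(k):  0  0  0  1  1  1  2  2  2  3
So g(9) = 3.
Grundy values for pile C (subtraction set {5, 6}):
k:     0  1  2  3  4  5  6  7  8  9 10 11
g(k):  0  0  0  0  0  1  1  1  1  1  2  0
So g(11) = 0.
By the Sprague-Grundy theorem, the Grundy value of a sum of independent games is the XOR of the component values.
Combined value = 2 XOR 3 XOR 0 = 1.

1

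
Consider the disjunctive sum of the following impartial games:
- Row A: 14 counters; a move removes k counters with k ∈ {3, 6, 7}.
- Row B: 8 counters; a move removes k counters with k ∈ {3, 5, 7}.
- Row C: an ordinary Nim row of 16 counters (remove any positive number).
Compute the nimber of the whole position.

For row A, compute g(0), g(1), … with moves {3, 6, 7}:
k:     0  1  2  3  4  5  6  7  8  9 10 11 12 13 14
g(k):  0  0  0  1  1  1  2  2  2  3  0  0  0  1  1
So g(14) = 1.
For row B, compute g(0), g(1), … with moves {3, 5, 7}:
k:     0  1  2  3  4  5  6  7  8
g(k):  0  0  0  1  1  1  2  2  2
So g(8) = 2.
Row C is a plain Nim row of size 16, so its Grundy value is 16.
By the Sprague-Grundy theorem, the Grundy value of a sum of independent games is the XOR of the component values.
Combined value = 1 XOR 2 XOR 16 = 19.

19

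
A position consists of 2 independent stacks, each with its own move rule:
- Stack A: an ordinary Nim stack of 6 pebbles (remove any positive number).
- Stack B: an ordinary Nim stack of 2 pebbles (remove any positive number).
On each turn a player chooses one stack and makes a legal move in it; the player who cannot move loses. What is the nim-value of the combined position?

Stack A is a plain Nim stack of size 6, so its Grundy value is 6.
Stack B is a plain Nim stack of size 2, so its Grundy value is 2.
The value of a disjunctive sum is the nim-sum of the parts.
Combined value = 6 XOR 2 = 4.

4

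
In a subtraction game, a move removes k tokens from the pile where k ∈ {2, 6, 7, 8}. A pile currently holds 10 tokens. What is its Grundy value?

3

Build the Grundy sequence with g(k) = mex{g(k−s) : s ∈ {2, 6, 7, 8}, s ≤ k}:
k:     0  1  2  3  4  5  6  7  8  9 10
g(k):  0  0  1  1  0  0  1  1  2  2  3
So g(10) = 3.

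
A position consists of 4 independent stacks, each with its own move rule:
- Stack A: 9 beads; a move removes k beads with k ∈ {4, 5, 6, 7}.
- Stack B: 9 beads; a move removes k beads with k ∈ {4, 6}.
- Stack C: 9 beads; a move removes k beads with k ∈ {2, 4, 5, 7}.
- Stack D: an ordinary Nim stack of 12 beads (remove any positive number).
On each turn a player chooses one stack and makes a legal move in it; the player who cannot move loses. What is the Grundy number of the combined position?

Grundy values for stack A (subtraction set {4, 5, 6, 7}):
k:     0  1  2  3  4  5  6  7  8  9
g(k):  0  0  0  0  1  1  1  1  2  2
So g(9) = 2.
For stack B, compute g(0), g(1), … with moves {4, 6}:
g(0) = mex{} = 0
g(1) = mex{} = 0
g(2) = mex{} = 0
g(3) = mex{} = 0
g(4) = mex{0} = 1
g(5) = mex{0} = 1
g(6) = mex{0} = 1
g(7) = mex{0} = 1
g(8) = mex{0,1} = 2
g(9) = mex{0,1} = 2
So g(9) = 2.
Grundy values for stack C (subtraction set {2, 4, 5, 7}):
g(0) = mex{} = 0
g(1) = mex{} = 0
g(2) = mex{0} = 1
g(3) = mex{0} = 1
g(4) = mex{0,1} = 2
g(5) = mex{0,1} = 2
g(6) = mex{0,1,2} = 3
g(7) = mex{0,1,2} = 3
g(8) = mex{0,1,2,3} = 4
g(9) = mex{1,2,3} = 0
So g(9) = 0.
Stack D is a plain Nim stack of size 12, so its Grundy value is 12.
By the Sprague-Grundy theorem, the Grundy value of a sum of independent games is the XOR of the component values.
Combined value = 2 XOR 2 XOR 0 XOR 12 = 12.

12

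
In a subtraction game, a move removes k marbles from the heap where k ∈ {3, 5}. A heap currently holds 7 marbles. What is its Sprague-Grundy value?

2

Compute g(0), g(1), … for moves {3, 5}:
g(0) = mex{} = 0
g(1) = mex{} = 0
g(2) = mex{} = 0
g(3) = mex{0} = 1
g(4) = mex{0} = 1
g(5) = mex{0} = 1
g(6) = mex{0,1} = 2
g(7) = mex{0,1} = 2
So g(7) = 2.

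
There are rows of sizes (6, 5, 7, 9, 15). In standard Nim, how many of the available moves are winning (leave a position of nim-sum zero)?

Compute the nim-sum pairwise:
6 XOR 5 = 3
3 XOR 7 = 4
4 XOR 9 = 13
13 XOR 15 = 2
The overall nim-sum is X = 2. A row of size p has a winning move iff p XOR X < p (reduce it to p XOR X).
  6: 6 XOR 2 = 4 < 6 — winning move (to 4).
  5: 5 XOR 2 = 7 ≥ 5 — no move.
  7: 7 XOR 2 = 5 < 7 — winning move (to 5).
  9: 9 XOR 2 = 11 ≥ 9 — no move.
  15: 15 XOR 2 = 13 < 15 — winning move (to 13).
That gives 3 winning moves.

3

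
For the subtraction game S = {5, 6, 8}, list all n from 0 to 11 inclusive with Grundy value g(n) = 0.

Build the Grundy sequence with g(k) = mex{g(k−s) : s ∈ {5, 6, 8}, s ≤ k}:
g(0) = mex{} = 0
g(1) = mex{} = 0
g(2) = mex{} = 0
g(3) = mex{} = 0
g(4) = mex{} = 0
g(5) = mex{0} = 1
g(6) = mex{0} = 1
g(7) = mex{0} = 1
g(8) = mex{0} = 1
g(9) = mex{0} = 1
g(10) = mex{0,1} = 2
g(11) = mex{0,1} = 2
The P-positions (g = 0) in 0..11 are 0, 1, 2, 3, 4.

0, 1, 2, 3, 4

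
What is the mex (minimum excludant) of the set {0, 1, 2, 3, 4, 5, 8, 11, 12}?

6

The values 0, 1, 2, 3, 4, 5 are all present; 6 is the first non-negative integer missing from the set.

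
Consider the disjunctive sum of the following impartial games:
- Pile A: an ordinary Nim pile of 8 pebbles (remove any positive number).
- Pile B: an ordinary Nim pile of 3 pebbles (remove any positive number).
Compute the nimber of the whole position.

Pile A is a plain Nim pile of size 8, so its Grundy value is 8.
Pile B is a plain Nim pile of size 3, so its Grundy value is 3.
The value of a disjunctive sum is the nim-sum of the parts.
Combined value = 8 ⊕ 3 = 11.

11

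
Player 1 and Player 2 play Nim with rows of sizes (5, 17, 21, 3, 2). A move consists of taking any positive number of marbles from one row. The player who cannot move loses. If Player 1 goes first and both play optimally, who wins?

Player 2 wins

Nim-sum: 5 XOR 17 XOR 21 XOR 3 XOR 2 = 0.
The nim-sum is 0, so this is a P-position: the player to move is in a losing position under optimal play; Player 1 is about to move from it and so loses — Player 2 wins.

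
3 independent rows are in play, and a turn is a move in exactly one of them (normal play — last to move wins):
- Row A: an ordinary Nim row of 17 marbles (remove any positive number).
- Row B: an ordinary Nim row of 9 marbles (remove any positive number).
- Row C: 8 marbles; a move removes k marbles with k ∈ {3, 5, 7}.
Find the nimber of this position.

Row A is a plain Nim row of size 17, so its Grundy value is 17.
Row B is a plain Nim row of size 9, so its Grundy value is 9.
For row C, compute g(0), g(1), … with moves {3, 5, 7}:
g(0) = mex{} = 0
g(1) = mex{} = 0
g(2) = mex{} = 0
g(3) = mex{0} = 1
g(4) = mex{0} = 1
g(5) = mex{0} = 1
g(6) = mex{0,1} = 2
g(7) = mex{0,1} = 2
g(8) = mex{0,1} = 2
So g(8) = 2.
The value of a disjunctive sum is the nim-sum of the parts.
Combined value = 17 XOR 9 XOR 2 = 26.

26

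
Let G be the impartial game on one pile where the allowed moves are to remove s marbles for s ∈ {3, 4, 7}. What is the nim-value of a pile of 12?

Compute g(0), g(1), … for moves {3, 4, 7}:
g(0) = mex{} = 0
g(1) = mex{} = 0
g(2) = mex{} = 0
g(3) = mex{0} = 1
g(4) = mex{0} = 1
g(5) = mex{0} = 1
g(6) = mex{0,1} = 2
g(7) = mex{0,1} = 2
g(8) = mex{0,1} = 2
g(9) = mex{0,1,2} = 3
g(10) = mex{1,2} = 0
g(11) = mex{1,2} = 0
g(12) = mex{1,2,3} = 0
So g(12) = 0.

0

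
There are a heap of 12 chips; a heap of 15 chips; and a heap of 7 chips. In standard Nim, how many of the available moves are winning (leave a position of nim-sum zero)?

Nim-sum: 12 ^ 15 ^ 7 = 4.
The overall nim-sum is X = 4. A heap of size p has a winning move iff p XOR X < p (reduce it to p XOR X).
  12: 12 XOR 4 = 8 < 12 — winning move (to 8).
  15: 15 XOR 4 = 11 < 15 — winning move (to 11).
  7: 7 XOR 4 = 3 < 7 — winning move (to 3).
That gives 3 winning moves.

3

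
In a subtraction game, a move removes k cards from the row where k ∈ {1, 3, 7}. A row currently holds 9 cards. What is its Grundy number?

Grundy values for subtraction set {1, 3, 7}:
k:     0  1  2  3  4  5  6  7  8  9
g(k):  0  1  0  1  0  1  0  1  0  1
So g(9) = 1.

1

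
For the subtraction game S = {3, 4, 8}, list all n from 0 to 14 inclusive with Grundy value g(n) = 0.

Compute g(0), g(1), … for moves {3, 4, 8}:
k:     0  1  2  3  4  5  6  7  8  9 10 11 12 13 14
g(k):  0  0  0  1  1  1  2  0  2  3  1  3  0  0  0
The P-positions (g = 0) in 0..14 are 0, 1, 2, 7, 12, 13, 14.

0, 1, 2, 7, 12, 13, 14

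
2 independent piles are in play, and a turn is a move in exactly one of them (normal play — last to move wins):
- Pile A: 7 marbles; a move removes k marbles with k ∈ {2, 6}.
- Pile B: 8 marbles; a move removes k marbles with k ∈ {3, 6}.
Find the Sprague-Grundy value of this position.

3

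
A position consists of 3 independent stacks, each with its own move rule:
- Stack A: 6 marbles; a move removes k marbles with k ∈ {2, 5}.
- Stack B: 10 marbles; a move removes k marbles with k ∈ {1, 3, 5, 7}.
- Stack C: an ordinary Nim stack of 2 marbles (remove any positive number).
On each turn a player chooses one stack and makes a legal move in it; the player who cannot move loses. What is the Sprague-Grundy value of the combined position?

3

For stack A, compute g(0), g(1), … with moves {2, 5}:
k:     0  1  2  3  4  5  6
g(k):  0  0  1  1  0  2  1
So g(6) = 1.
Build the Grundy sequence for stack B with g(k) = mex{g(k−s) : s ∈ {1, 3, 5, 7}, s ≤ k}:
g(0) = mex{} = 0
g(1) = mex{0} = 1
g(2) = mex{1} = 0
g(3) = mex{0} = 1
g(4) = mex{1} = 0
g(5) = mex{0} = 1
g(6) = mex{1} = 0
g(7) = mex{0} = 1
g(8) = mex{1} = 0
g(9) = mex{0} = 1
g(10) = mex{1} = 0
So g(10) = 0.
Stack C is a plain Nim stack of size 2, so its Grundy value is 2.
By the Sprague-Grundy theorem, the Grundy value of a sum of independent games is the XOR of the component values.
Combined value = 1 ⊕ 0 ⊕ 2 = 3.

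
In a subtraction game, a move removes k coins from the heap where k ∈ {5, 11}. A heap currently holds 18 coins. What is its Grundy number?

Grundy values for subtraction set {5, 11}:
k:     0  1  2  3  4  5  6  7  8  9 10 11 12 13 14 15 16 17 18
g(k):  0  0  0  0  0  1  1  1  1  1  0  2  2  2  2  1  0  0  0
So g(18) = 0.

0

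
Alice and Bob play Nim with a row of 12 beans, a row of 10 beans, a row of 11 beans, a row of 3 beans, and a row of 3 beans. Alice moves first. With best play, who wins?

Alice wins

Nim-sum: 12 ⊕ 10 ⊕ 11 ⊕ 3 ⊕ 3 = 13.
The nim-sum is 13 ≠ 0, so this is an N-position: the player to move can win; Alice has a winning move.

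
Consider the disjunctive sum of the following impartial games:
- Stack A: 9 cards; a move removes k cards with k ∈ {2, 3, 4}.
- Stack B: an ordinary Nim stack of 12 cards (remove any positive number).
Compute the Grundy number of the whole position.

13

Build the Grundy sequence for stack A with g(k) = mex{g(k−s) : s ∈ {2, 3, 4}, s ≤ k}:
k:     0  1  2  3  4  5  6  7  8  9
g(k):  0  0  1  1  2  2  0  0  1  1
So g(9) = 1.
Stack B is a plain Nim stack of size 12, so its Grundy value is 12.
The value of a disjunctive sum is the nim-sum of the parts.
Combined value = 1 XOR 12 = 13.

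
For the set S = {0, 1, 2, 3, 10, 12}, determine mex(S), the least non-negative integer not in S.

4

The values 0, 1, 2, 3 are all present; 4 is the first non-negative integer missing from the set.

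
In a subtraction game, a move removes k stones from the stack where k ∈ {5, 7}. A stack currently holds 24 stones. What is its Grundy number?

0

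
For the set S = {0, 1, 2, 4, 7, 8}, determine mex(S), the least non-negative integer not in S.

3

The values 0, 1, 2 are all present; 3 is the first non-negative integer missing from the set.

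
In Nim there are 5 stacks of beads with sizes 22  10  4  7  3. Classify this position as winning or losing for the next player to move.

Winning position

Nim-sum: 22 XOR 10 XOR 4 XOR 7 XOR 3 = 28.
The nim-sum is 28 ≠ 0, so this is an N-position: the player to move can win.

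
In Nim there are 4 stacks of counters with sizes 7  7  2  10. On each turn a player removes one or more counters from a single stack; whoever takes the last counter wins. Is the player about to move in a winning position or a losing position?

Winning position

In binary:
  0111  (7)
  0111  (7)
  0010  (2)
  1010  (10)
  ----
  1000  (8)
The nim-sum is 8 ≠ 0, so this is an N-position: the player to move can win.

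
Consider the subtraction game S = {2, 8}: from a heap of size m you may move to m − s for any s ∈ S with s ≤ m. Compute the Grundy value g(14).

Build the Grundy sequence with g(k) = mex{g(k−s) : s ∈ {2, 8}, s ≤ k}:
k:     0  1  2  3  4  5  6  7  8  9 10 11 12 13 14
g(k):  0  0  1  1  0  0  1  1  2  2  0  0  1  1  0
So g(14) = 0.

0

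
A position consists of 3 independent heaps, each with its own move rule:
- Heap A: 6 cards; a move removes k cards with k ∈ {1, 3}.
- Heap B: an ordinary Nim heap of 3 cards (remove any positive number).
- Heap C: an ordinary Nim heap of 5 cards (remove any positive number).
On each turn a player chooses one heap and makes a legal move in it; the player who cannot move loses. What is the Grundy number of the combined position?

6

For heap A, compute g(0), g(1), … with moves {1, 3}:
k:     0  1  2  3  4  5  6
g(k):  0  1  0  1  0  1  0
So g(6) = 0.
Heap B is a plain Nim heap of size 3, so its Grundy value is 3.
Heap C is a plain Nim heap of size 5, so its Grundy value is 5.
The value of a disjunctive sum is the nim-sum of the parts.
Combined value = 0 ⊕ 3 ⊕ 5 = 6.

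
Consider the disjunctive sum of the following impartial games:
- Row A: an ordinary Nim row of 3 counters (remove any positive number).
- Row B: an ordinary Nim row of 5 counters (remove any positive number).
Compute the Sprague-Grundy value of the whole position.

6

Row A is a plain Nim row of size 3, so its Grundy value is 3.
Row B is a plain Nim row of size 5, so its Grundy value is 5.
The value of a disjunctive sum is the nim-sum of the parts.
Combined value = 3 ⊕ 5 = 6.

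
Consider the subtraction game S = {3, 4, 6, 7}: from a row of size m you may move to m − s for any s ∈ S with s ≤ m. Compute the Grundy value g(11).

0

Compute g(0), g(1), … for moves {3, 4, 6, 7}:
g(0) = mex{} = 0
g(1) = mex{} = 0
g(2) = mex{} = 0
g(3) = mex{0} = 1
g(4) = mex{0} = 1
g(5) = mex{0} = 1
g(6) = mex{0,1} = 2
g(7) = mex{0,1} = 2
g(8) = mex{0,1} = 2
g(9) = mex{0,1,2} = 3
g(10) = mex{1,2} = 0
g(11) = mex{1,2} = 0
So g(11) = 0.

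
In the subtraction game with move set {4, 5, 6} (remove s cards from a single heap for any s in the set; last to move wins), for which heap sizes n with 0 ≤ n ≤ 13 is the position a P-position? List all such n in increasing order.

0, 1, 2, 3, 10, 11, 12, 13

Build the Grundy sequence with g(k) = mex{g(k−s) : s ∈ {4, 5, 6}, s ≤ k}:
g(0) = mex{} = 0
g(1) = mex{} = 0
g(2) = mex{} = 0
g(3) = mex{} = 0
g(4) = mex{0} = 1
g(5) = mex{0} = 1
g(6) = mex{0} = 1
g(7) = mex{0} = 1
g(8) = mex{0,1} = 2
g(9) = mex{0,1} = 2
g(10) = mex{1} = 0
g(11) = mex{1} = 0
g(12) = mex{1,2} = 0
g(13) = mex{1,2} = 0
The P-positions (g = 0) in 0..13 are 0, 1, 2, 3, 10, 11, 12, 13.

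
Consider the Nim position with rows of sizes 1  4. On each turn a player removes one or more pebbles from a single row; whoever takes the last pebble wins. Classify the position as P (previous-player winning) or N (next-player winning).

N-position

Nim-sum: 1 ^ 4 = 5.
The nim-sum is 5 ≠ 0, so this is an N-position: the player to move can win.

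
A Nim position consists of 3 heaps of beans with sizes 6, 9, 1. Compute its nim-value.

Write each in binary and XOR column by column:
  0110  (6)
  1001  (9)
  0001  (1)
  ----
  1110  (14)

14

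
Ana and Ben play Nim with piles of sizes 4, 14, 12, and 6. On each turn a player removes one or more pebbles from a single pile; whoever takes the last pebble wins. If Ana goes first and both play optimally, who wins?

Ben wins

Write each in binary and XOR column by column:
  0100  (4)
  1110  (14)
  1100  (12)
  0110  (6)
  ----
  0000  (0)
The nim-sum is 0, so this is a P-position: the player to move is in a losing position under optimal play; Ana is about to move from it and so loses — Ben wins.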